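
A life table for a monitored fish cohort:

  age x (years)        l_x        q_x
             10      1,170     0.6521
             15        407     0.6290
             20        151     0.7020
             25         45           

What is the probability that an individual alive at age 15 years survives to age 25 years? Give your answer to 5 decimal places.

0.11057

The conditional survival probability is l_25/l_15 = 45/407 = 0.110565.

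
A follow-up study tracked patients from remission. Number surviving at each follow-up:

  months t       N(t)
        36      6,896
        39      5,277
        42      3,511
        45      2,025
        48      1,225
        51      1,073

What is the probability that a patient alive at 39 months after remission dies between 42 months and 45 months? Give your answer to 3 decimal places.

This is the probability of reaching 42 but not 45, conditional on being alive at 39: (N(42) − N(45)) / N(39).
= (3,511 − 2,025) / 5,277 = 1,486 / 5,277 = 0.281599.

0.282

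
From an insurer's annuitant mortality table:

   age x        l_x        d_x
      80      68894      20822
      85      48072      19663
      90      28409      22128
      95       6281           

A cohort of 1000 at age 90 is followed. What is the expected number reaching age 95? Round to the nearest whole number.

The relevant probability is 6281/28409 = 0.221092.
Expected number = 1000 × 0.221092 = 221.

221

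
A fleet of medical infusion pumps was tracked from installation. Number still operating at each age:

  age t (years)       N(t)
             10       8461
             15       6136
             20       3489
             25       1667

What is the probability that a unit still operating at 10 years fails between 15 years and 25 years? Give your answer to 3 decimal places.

This is the probability of reaching 15 but not 25, conditional on being operational at 10: (N(15) − N(25)) / N(10).
= (6136 − 1667) / 8461 = 4469 / 8461 = 0.528188.

0.528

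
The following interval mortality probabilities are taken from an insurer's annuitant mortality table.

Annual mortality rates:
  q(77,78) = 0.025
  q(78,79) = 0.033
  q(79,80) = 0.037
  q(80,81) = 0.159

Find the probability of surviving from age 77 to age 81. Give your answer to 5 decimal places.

The overall survival probability is (1 − 0.025) × (1 − 0.033) × (1 − 0.037) × (1 − 0.159).
= 0.975 × 0.967 × 0.963 × 0.841 = 0.763578.

0.76358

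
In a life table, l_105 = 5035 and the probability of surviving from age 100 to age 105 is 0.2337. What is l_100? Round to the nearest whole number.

l_100 = l_105 / p = 5035 / 0.2337 = 21545.

21545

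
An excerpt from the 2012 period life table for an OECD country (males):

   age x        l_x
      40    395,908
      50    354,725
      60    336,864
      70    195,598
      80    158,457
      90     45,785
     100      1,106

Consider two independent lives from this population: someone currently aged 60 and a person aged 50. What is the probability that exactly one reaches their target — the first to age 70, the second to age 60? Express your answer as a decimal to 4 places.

0.4275

p₁ = l_70/l_60 = 195,598/336,864 = 0.580644; p₂ = l_60/l_50 = 336,864/354,725 = 0.949648.
P(exactly one) = p₁(1−p₂) + (1−p₁)p₂ = 0.029237 + 0.398241 = 0.427477.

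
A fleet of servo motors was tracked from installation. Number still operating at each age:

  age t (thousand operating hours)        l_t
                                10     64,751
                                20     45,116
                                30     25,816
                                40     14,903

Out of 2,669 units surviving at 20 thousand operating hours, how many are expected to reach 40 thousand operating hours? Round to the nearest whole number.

The relevant probability is 14,903/45,116 = 0.330326.
Expected number = 2,669 × 0.330326 = 882.

882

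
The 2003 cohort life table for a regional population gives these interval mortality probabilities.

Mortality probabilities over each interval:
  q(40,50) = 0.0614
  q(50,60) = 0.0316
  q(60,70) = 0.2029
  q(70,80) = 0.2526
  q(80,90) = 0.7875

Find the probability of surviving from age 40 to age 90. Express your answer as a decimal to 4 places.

Survival from 40 to 90 is the product of surviving each interval: (1 − 0.0614) × (1 − 0.0316) × (1 − 0.2029) × (1 − 0.2526) × (1 − 0.7875).
= 0.9386 × 0.9684 × 0.7971 × 0.7474 × 0.2125 = 0.115069.

0.1151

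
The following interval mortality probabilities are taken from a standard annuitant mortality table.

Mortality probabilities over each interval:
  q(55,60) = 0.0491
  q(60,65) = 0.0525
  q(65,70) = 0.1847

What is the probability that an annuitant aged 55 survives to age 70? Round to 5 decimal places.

0.73457

The overall survival probability is (1 − 0.0491) × (1 − 0.0525) × (1 − 0.1847).
= 0.9509 × 0.9475 × 0.8153 = 0.734567.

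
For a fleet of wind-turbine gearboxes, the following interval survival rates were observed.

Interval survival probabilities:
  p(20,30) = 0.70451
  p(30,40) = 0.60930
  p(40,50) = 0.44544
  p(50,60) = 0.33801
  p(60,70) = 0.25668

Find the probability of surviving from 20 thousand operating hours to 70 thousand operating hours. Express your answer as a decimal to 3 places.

0.017

Chaining the interval survival probabilities: 0.70451 × 0.60930 × 0.44544 × 0.33801 × 0.25668.
= 0.016589.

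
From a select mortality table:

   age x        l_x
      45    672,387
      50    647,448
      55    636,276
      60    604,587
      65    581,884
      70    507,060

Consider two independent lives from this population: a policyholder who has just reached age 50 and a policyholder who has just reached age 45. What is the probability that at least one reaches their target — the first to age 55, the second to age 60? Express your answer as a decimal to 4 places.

p₁ = l_55/l_50 = 636,276/647,448 = 0.982745; p₂ = l_60/l_45 = 604,587/672,387 = 0.899165.
P(at least one) = 1 − (1−p₁)(1−p₂) = 1 − 0.017255 × 0.100835 = 0.998260.

0.9983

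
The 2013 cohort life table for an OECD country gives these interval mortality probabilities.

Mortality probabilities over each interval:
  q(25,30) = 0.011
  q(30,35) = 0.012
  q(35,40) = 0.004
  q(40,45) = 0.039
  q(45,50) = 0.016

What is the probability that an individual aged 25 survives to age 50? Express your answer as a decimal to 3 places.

Survival from 25 to 50 is the product of surviving each interval: (1 − 0.011) × (1 − 0.012) × (1 − 0.004) × (1 − 0.039) × (1 − 0.016).
= 0.989 × 0.988 × 0.996 × 0.961 × 0.984 = 0.920303.

0.920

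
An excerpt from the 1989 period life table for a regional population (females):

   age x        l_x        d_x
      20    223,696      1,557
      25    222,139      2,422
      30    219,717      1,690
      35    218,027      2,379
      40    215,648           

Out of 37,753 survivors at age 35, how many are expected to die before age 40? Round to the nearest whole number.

412

The relevant probability is 1 − 215,648/218,027 = 0.010911.
Expected number = 37,753 × 0.010911 = 412.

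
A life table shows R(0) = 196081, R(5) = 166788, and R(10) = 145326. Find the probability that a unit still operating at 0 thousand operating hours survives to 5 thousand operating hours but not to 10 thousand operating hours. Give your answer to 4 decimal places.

0.1095

This is the probability of reaching 5 but not 10, conditional on being operational at 0: (R(5) − R(10)) / R(0).
= (166788 − 145326) / 196081 = 21462 / 196081 = 0.109455.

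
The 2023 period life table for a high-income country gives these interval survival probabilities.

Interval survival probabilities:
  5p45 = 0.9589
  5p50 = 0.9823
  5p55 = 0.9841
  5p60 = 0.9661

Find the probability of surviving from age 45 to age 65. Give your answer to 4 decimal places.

0.8955

The overall survival probability is 0.9589 × 0.9823 × 0.9841 × 0.9661.
= 0.895527.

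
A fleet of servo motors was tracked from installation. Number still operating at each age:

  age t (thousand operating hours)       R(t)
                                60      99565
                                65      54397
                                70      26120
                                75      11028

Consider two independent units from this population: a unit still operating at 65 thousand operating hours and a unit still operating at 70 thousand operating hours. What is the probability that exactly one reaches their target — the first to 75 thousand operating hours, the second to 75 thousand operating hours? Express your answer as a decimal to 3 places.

0.454

p₁ = R(75)/R(65) = 11028/54397 = 0.202732; p₂ = R(75)/R(70) = 11028/26120 = 0.422205.
P(exactly one) = p₁(1−p₂) + (1−p₁)p₂ = 0.117138 + 0.336611 = 0.453748.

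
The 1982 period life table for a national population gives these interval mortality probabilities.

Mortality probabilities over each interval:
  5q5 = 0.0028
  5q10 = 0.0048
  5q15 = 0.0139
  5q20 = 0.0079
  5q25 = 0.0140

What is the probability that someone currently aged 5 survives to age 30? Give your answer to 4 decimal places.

25p5 = (1 − 0.0028) × (1 − 0.0048) × (1 − 0.0139) × (1 − 0.0079) × (1 − 0.0140).
= 0.9972 × 0.9952 × 0.9861 × 0.9921 × 0.9860 = 0.957295.

0.9573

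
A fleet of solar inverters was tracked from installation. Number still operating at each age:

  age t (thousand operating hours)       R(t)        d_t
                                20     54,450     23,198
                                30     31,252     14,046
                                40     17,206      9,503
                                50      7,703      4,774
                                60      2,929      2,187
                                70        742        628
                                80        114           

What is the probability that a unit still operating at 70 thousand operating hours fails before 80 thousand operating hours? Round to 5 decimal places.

P(fail before 80 | operational at 70) = 1 − R(80)/R(70) = 1 − 114/742 = (628)/742 = 0.846361.

0.84636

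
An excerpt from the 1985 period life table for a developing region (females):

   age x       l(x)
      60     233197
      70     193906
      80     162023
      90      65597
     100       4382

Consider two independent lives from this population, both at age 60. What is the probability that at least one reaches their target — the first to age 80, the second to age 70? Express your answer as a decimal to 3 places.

p₁ = l(80)/l(60) = 162023/233197 = 0.694790; p₂ = l(70)/l(60) = 193906/233197 = 0.831512.
P(at least one) = 1 − (1−p₁)(1−p₂) = 1 − 0.305210 × 0.168488 = 0.948576.

0.949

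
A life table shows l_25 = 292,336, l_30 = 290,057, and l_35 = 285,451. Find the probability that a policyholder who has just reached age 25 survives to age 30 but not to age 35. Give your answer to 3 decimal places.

0.016

This is the probability of reaching 30 but not 35, conditional on being alive at 25: (l_30 − l_35) / l_25.
= (290,057 − 285,451) / 292,336 = 4,606 / 292,336 = 0.015756.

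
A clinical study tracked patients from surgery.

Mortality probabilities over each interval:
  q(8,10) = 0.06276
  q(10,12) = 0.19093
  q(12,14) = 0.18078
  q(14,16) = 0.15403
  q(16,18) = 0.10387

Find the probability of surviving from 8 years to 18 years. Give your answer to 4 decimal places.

0.4709

The overall survival probability is (1 − 0.06276) × (1 − 0.19093) × (1 − 0.18078) × (1 − 0.15403) × (1 − 0.10387).
= 0.93724 × 0.80907 × 0.81922 × 0.84597 × 0.89613 = 0.470938.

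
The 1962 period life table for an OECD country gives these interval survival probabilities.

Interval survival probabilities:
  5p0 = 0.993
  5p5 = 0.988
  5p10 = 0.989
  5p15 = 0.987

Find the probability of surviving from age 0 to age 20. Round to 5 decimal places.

0.95768

Survival from 0 to 20 is the product of surviving each interval: 0.993 × 0.988 × 0.989 × 0.987.
= 0.957678.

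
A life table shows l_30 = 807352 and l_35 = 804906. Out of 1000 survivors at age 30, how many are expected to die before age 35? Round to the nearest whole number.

3

The relevant probability is 1 − 804906/807352 = 0.003030.
Expected number = 1000 × 0.003030 = 3.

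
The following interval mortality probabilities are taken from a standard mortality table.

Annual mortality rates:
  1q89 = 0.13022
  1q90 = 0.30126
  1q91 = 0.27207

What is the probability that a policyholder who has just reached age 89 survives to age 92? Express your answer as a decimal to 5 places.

The overall survival probability is (1 − 0.13022) × (1 − 0.30126) × (1 − 0.27207).
= 0.86978 × 0.69874 × 0.72793 = 0.442400.

0.44240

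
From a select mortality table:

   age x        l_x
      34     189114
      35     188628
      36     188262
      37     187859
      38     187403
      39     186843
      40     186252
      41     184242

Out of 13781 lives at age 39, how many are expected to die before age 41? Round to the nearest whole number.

The relevant probability is 1 − 184242/186843 = 0.013921.
Expected number = 13781 × 0.013921 = 192.

192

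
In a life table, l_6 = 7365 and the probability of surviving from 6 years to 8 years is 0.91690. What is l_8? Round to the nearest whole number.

6753

l_8 = l_6 × p = 7365 × 0.91690 = 6753.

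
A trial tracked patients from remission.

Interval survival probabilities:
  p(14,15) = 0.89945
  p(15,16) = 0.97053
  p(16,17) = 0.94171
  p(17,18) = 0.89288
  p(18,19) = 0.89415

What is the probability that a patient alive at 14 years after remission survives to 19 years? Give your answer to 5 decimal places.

Chaining the interval survival probabilities: 0.89945 × 0.97053 × 0.94171 × 0.89288 × 0.89415.
= 0.656306.

0.65631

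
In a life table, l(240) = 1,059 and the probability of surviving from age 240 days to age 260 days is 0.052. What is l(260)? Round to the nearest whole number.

55

l(260) = l(240) × p = 1,059 × 0.052 = 55.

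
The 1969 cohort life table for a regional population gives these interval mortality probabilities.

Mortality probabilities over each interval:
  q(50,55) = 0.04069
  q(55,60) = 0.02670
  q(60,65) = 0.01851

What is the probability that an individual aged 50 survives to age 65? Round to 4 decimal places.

0.9164

Chaining the interval survival probabilities: (1 − 0.04069) × (1 − 0.02670) × (1 − 0.01851).
= 0.95931 × 0.97330 × 0.98149 = 0.916414.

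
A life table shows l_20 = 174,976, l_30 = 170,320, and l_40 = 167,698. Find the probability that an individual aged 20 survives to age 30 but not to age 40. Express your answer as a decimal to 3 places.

0.015

We want 10|10q20 = (l_30 − l_40)/l_20.
This is the probability of reaching 30 but not 40, conditional on being alive at 20: (l_30 − l_40) / l_20.
= (170,320 − 167,698) / 174,976 = 2,622 / 174,976 = 0.014985.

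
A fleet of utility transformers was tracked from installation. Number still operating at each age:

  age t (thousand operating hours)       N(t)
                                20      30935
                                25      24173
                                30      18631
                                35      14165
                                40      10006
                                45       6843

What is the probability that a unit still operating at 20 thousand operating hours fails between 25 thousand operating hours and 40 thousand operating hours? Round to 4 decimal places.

0.4580

This is the probability of reaching 25 but not 40, conditional on being operational at 20: (N(25) − N(40)) / N(20).
= (24173 − 10006) / 30935 = 14167 / 30935 = 0.457960.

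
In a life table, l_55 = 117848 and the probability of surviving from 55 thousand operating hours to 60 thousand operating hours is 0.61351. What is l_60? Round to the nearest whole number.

72301

l_60 = l_55 × p = 117848 × 0.61351 = 72301.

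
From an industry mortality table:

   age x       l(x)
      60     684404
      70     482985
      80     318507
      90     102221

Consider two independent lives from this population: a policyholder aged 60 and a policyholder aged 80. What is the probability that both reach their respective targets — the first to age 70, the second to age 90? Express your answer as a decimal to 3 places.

p₁ = l(70)/l(60) = 482985/684404 = 0.705702; p₂ = l(90)/l(80) = 102221/318507 = 0.320938.
P(both) = p₁ × p₂ = 0.705702 × 0.320938 = 0.226487.

0.226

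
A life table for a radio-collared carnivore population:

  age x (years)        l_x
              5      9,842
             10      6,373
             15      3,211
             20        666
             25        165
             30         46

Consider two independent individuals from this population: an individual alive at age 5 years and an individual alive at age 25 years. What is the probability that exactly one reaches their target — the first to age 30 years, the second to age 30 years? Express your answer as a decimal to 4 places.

0.2809

p₁ = l_30/l_5 = 46/9,842 = 0.004674; p₂ = l_30/l_25 = 46/165 = 0.278788.
P(exactly one) = p₁(1−p₂) + (1−p₁)p₂ = 0.003371 + 0.277485 = 0.280856.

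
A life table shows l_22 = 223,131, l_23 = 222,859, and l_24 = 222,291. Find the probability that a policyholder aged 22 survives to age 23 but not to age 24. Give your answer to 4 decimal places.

We want 1|1q22 = (l_23 − l_24)/l_22.
This is the probability of reaching 23 but not 24, conditional on being alive at 22: (l_23 − l_24) / l_22.
= (222,859 − 222,291) / 223,131 = 568 / 223,131 = 0.002546.

0.0025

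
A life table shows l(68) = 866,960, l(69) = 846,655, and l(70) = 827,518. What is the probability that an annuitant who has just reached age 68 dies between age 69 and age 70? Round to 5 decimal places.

0.02207

This is the probability of reaching 69 but not 70, conditional on being alive at 68: (l(69) − l(70)) / l(68).
= (846,655 − 827,518) / 866,960 = 19,137 / 866,960 = 0.022074.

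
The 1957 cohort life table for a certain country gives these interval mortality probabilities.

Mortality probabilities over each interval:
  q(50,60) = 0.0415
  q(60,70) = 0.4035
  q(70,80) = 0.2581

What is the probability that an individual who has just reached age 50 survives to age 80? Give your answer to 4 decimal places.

Survival from 50 to 80 is the product of surviving each interval: (1 − 0.0415) × (1 − 0.4035) × (1 − 0.2581).
= 0.9585 × 0.5965 × 0.7419 = 0.424178.

0.4242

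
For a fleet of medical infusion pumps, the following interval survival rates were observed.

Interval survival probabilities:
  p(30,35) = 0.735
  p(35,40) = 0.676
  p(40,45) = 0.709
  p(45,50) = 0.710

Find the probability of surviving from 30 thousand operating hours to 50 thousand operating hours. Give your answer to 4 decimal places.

0.2501

P(survive 30→50) = 0.735 × 0.676 × 0.709 × 0.710.
= 0.250114.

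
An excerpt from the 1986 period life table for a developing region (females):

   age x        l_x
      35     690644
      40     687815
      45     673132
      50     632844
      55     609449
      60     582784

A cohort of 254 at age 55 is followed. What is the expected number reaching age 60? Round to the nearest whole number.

The relevant probability is 582784/609449 = 0.956247.
Expected number = 254 × 0.956247 = 243.

243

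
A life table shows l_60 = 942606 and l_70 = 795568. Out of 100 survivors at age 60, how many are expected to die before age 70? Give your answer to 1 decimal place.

15.6

The relevant probability is 1 − 795568/942606 = 0.155991.
Expected number = 100 × 0.155991 = 15.6.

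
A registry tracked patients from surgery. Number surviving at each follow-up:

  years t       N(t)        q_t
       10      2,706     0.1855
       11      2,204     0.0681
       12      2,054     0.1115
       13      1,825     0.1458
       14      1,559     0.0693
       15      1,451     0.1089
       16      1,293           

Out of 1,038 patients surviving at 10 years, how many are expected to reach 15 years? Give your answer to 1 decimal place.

556.6

The relevant probability is 1,451/2,706 = 0.536216.
Expected number = 1,038 × 0.536216 = 556.6.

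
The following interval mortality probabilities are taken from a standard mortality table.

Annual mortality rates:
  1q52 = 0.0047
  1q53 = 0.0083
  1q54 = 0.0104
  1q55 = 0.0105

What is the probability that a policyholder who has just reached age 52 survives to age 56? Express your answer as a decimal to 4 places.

Survival from 52 to 56 is the product of surviving each interval: (1 − 0.0047) × (1 − 0.0083) × (1 − 0.0104) × (1 − 0.0105).
= 0.9953 × 0.9917 × 0.9896 × 0.9895 = 0.966518.

0.9665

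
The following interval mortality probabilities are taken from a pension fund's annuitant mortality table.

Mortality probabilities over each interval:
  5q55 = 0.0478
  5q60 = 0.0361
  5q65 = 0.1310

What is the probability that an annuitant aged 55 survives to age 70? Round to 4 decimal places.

0.7976

Survival from 55 to 70 is the product of surviving each interval: (1 − 0.0478) × (1 − 0.0361) × (1 − 0.1310).
= 0.9522 × 0.9639 × 0.8690 = 0.797590.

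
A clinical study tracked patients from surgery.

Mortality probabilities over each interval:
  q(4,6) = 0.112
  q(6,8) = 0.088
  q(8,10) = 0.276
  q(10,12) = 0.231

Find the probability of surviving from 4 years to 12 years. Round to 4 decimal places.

The overall survival probability is (1 − 0.112) × (1 − 0.088) × (1 − 0.276) × (1 − 0.231).
= 0.888 × 0.912 × 0.724 × 0.769 = 0.450892.

0.4509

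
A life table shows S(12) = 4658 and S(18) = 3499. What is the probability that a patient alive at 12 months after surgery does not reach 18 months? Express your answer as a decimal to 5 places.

0.24882

P(die before 18 | alive at 12) = 1 − S(18)/S(12) = 1 − 3499/4658 = (1159)/4658 = 0.248819.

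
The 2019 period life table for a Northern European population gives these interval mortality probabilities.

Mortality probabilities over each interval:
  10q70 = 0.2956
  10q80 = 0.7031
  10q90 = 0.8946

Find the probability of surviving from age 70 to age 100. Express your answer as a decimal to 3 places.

Chaining the interval survival probabilities: (1 − 0.2956) × (1 − 0.7031) × (1 − 0.8946).
= 0.7044 × 0.2969 × 0.1054 = 0.022043.

0.022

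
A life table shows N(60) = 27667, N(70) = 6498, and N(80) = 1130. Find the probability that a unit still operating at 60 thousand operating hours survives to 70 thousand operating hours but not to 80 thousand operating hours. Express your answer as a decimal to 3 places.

This is the probability of reaching 70 but not 80, conditional on being operational at 60: (N(70) − N(80)) / N(60).
= (6498 − 1130) / 27667 = 5368 / 27667 = 0.194022.

0.194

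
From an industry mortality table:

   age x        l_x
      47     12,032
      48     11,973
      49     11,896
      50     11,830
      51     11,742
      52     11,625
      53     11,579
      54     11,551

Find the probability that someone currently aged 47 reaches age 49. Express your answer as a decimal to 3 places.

We want 2p47 = l_49/l_47.
The conditional survival probability is l_49/l_47 = 11,896/12,032 = 0.988697.

0.989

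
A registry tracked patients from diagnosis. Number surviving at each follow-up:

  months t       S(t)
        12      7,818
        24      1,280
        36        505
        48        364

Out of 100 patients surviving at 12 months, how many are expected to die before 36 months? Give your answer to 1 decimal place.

93.5

The relevant probability is 1 − 505/7,818 = 0.935405.
Expected number = 100 × 0.935405 = 93.5.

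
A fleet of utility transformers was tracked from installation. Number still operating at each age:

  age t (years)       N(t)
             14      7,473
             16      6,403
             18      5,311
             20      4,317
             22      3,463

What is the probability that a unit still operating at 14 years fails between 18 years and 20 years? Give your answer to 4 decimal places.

This is the probability of reaching 18 but not 20, conditional on being operational at 14: (N(18) − N(20)) / N(14).
= (5,311 − 4,317) / 7,473 = 994 / 7,473 = 0.133012.

0.1330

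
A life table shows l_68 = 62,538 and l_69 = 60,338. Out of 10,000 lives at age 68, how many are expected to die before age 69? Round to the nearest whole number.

352

The relevant probability is 1 − 60,338/62,538 = 0.035179.
Expected number = 10,000 × 0.035179 = 352.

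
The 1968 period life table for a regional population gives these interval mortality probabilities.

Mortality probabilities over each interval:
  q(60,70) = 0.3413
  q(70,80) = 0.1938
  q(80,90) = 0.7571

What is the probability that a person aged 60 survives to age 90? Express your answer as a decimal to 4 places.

Survival from 60 to 90 is the product of surviving each interval: (1 − 0.3413) × (1 − 0.1938) × (1 − 0.7571).
= 0.6587 × 0.8062 × 0.2429 = 0.128991.

0.1290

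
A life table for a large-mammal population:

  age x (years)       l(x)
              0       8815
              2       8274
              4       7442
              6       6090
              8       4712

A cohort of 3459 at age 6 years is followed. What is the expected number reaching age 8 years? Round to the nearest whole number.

2676

The relevant probability is 4712/6090 = 0.773727.
Expected number = 3459 × 0.773727 = 2676.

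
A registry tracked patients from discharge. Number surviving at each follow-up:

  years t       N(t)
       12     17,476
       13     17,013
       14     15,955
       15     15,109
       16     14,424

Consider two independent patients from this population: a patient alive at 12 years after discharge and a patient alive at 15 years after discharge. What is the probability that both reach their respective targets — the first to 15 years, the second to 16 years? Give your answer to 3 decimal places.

p₁ = N(15)/N(12) = 15,109/17,476 = 0.864557; p₂ = N(16)/N(15) = 14,424/15,109 = 0.954663.
P(both) = p₁ × p₂ = 0.864557 × 0.954663 = 0.825361.

0.825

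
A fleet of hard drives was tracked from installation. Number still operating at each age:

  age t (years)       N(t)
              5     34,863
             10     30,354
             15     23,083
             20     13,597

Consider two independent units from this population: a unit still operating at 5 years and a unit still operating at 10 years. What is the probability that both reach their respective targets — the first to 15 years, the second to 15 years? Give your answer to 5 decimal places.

p₁ = N(15)/N(5) = 23,083/34,863 = 0.662106; p₂ = N(15)/N(10) = 23,083/30,354 = 0.760460.
P(both) = p₁ × p₂ = 0.662106 × 0.760460 = 0.503505.

0.50351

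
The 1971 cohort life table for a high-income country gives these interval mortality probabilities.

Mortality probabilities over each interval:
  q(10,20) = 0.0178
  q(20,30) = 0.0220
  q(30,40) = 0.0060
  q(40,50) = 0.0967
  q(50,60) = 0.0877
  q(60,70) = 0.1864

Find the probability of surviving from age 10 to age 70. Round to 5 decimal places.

P(survive 10→70) = (1 − 0.0178) × (1 − 0.0220) × (1 − 0.0060) × (1 − 0.0967) × (1 − 0.0877) × (1 − 0.1864).
= 0.9822 × 0.9780 × 0.9940 × 0.9033 × 0.9123 × 0.8136 = 0.640185.

0.64019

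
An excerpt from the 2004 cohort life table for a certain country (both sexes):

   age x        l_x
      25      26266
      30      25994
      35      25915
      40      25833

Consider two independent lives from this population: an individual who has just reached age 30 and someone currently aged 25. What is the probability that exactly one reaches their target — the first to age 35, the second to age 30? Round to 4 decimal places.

p₁ = l_35/l_30 = 25915/25994 = 0.996961; p₂ = l_30/l_25 = 25994/26266 = 0.989644.
P(exactly one) = p₁(1−p₂) + (1−p₁)p₂ = 0.010325 + 0.003008 = 0.013332.

0.0133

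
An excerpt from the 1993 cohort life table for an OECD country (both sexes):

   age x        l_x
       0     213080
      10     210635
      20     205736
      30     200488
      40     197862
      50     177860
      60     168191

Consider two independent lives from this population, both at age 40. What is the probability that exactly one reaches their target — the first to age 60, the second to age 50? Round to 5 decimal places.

0.22073

p₁ = l_60/l_40 = 168191/197862 = 0.850042; p₂ = l_50/l_40 = 177860/197862 = 0.898909.
P(exactly one) = p₁(1−p₂) + (1−p₁)p₂ = 0.085932 + 0.134799 = 0.220730.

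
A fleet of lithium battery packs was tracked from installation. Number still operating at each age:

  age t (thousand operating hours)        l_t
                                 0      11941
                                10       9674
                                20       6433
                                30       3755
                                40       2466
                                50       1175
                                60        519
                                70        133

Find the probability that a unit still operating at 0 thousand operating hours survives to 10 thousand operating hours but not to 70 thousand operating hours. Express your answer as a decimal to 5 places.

0.79901

This is the probability of reaching 10 but not 70, conditional on being operational at 0: (l_10 − l_70) / l_0.
= (9674 − 133) / 11941 = 9541 / 11941 = 0.799012.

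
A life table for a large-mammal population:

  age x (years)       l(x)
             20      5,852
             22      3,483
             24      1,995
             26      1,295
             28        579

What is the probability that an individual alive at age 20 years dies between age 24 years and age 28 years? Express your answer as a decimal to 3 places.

This is the probability of reaching 24 but not 28, conditional on being alive at 20: (l(24) − l(28)) / l(20).
= (1,995 − 579) / 5,852 = 1,416 / 5,852 = 0.241969.

0.242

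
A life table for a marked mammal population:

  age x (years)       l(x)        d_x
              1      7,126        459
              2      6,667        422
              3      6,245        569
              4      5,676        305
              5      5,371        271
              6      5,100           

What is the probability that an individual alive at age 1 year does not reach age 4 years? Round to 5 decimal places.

0.20348

P(die before 4 | alive at 1) = 1 − l(4)/l(1) = 1 − 5,676/7,126 = (1,450)/7,126 = 0.203480.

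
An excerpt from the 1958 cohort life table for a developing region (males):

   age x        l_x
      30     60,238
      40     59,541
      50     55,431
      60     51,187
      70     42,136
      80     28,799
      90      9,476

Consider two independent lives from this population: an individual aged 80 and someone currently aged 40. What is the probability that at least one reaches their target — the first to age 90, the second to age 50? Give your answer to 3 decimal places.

p₁ = l_90/l_80 = 9,476/28,799 = 0.329039; p₂ = l_50/l_40 = 55,431/59,541 = 0.930972.
P(at least one) = 1 − (1−p₁)(1−p₂) = 1 − 0.670961 × 0.069028 = 0.953685.

0.954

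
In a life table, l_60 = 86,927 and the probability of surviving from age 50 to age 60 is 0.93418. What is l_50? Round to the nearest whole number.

93052

l_50 = l_60 / p = 86,927 / 0.93418 = 93052.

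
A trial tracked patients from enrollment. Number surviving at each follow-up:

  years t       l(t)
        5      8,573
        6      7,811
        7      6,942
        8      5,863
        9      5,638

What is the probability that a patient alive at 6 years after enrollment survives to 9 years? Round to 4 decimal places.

0.7218

The conditional survival probability is l(9)/l(6) = 5,638/7,811 = 0.721803.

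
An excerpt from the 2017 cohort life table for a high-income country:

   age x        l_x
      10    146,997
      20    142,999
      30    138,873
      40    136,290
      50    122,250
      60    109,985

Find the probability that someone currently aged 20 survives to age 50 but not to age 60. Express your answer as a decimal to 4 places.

We want 30|10q20 = (l_50 − l_60)/l_20.
This is the probability of reaching 50 but not 60, conditional on being alive at 20: (l_50 − l_60) / l_20.
= (122,250 − 109,985) / 142,999 = 12,265 / 142,999 = 0.085770.

0.0858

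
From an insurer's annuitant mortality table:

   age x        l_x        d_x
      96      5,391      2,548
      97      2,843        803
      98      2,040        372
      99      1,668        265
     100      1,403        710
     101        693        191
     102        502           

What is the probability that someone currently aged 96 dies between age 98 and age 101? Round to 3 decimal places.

We want 2|3q96 = (l_98 − l_101)/l_96.
This is the probability of reaching 98 but not 101, conditional on being alive at 96: (l_98 − l_101) / l_96.
= (2,040 − 693) / 5,391 = 1,347 / 5,391 = 0.249861.

0.250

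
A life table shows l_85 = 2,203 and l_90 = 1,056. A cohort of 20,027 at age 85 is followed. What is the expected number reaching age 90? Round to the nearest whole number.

9600

The relevant probability is 1,056/2,203 = 0.479346.
Expected number = 20,027 × 0.479346 = 9600.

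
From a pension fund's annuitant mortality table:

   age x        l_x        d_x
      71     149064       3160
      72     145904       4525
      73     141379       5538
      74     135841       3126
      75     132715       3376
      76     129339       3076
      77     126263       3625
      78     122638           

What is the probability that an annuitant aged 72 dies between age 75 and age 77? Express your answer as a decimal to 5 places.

0.04422

We want 3|2q72 = (l_75 − l_77)/l_72.
This is the probability of reaching 75 but not 77, conditional on being alive at 72: (l_75 − l_77) / l_72.
= (132715 − 126263) / 145904 = 6452 / 145904 = 0.044221.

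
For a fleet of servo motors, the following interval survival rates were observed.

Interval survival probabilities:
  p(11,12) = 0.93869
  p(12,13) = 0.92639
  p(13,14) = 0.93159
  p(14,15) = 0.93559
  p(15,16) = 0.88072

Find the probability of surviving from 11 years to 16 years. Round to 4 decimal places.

P(survive 11→16) = 0.93869 × 0.92639 × 0.93159 × 0.93559 × 0.88072.
= 0.667520.

0.6675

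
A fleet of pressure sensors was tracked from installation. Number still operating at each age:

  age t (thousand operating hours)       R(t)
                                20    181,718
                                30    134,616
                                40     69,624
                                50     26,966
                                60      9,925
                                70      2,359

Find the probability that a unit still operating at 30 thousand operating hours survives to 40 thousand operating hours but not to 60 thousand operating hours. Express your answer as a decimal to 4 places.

This is the probability of reaching 40 but not 60, conditional on being operational at 30: (R(40) − R(60)) / R(30).
= (69,624 − 9,925) / 134,616 = 59,699 / 134,616 = 0.443476.

0.4435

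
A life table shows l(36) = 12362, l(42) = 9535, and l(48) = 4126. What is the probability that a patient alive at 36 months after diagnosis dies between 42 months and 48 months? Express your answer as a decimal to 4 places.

This is the probability of reaching 42 but not 48, conditional on being alive at 36: (l(42) − l(48)) / l(36).
= (9535 − 4126) / 12362 = 5409 / 12362 = 0.437551.

0.4376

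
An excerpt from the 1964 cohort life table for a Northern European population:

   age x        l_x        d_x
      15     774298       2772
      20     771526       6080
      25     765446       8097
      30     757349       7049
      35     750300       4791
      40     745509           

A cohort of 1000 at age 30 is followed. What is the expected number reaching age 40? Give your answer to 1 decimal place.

984.4

The relevant probability is 745509/757349 = 0.984367.
Expected number = 1000 × 0.984367 = 984.4.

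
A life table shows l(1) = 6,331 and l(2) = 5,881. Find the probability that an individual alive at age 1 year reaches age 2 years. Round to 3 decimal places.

0.929

The conditional survival probability is l(2)/l(1) = 5,881/6,331 = 0.928921.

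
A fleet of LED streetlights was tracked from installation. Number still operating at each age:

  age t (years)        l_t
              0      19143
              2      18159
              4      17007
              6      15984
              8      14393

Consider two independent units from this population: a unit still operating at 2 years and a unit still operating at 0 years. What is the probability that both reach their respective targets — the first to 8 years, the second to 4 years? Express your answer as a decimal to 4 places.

p₁ = l_8/l_2 = 14393/18159 = 0.792610; p₂ = l_4/l_0 = 17007/19143 = 0.888419.
P(both) = p₁ × p₂ = 0.792610 × 0.888419 = 0.704170.

0.7042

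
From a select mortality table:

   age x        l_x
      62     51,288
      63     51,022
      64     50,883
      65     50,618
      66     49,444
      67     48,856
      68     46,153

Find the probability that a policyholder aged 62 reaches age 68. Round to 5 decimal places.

0.89988

We want 6p62 = l_68/l_62.
The conditional survival probability is l_68/l_62 = 46,153/51,288 = 0.899879.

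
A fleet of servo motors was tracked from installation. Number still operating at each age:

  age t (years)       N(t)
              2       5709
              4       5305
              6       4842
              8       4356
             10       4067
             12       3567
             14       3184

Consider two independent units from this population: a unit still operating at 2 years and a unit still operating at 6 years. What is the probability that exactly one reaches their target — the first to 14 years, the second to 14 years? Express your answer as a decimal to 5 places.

0.48181

p₁ = N(14)/N(2) = 3184/5709 = 0.557716; p₂ = N(14)/N(6) = 3184/4842 = 0.657580.
P(exactly one) = p₁(1−p₂) + (1−p₁)p₂ = 0.190973 + 0.290837 = 0.481810.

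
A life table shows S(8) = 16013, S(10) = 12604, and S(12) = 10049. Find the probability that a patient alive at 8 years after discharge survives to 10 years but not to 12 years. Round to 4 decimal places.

This is the probability of reaching 10 but not 12, conditional on being alive at 8: (S(10) − S(12)) / S(8).
= (12604 − 10049) / 16013 = 2555 / 16013 = 0.159558.

0.1596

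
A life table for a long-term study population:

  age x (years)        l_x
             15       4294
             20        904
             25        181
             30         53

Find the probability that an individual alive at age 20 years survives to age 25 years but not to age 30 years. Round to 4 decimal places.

0.1416

This is the probability of reaching 25 but not 30, conditional on being alive at 20: (l_25 − l_30) / l_20.
= (181 − 53) / 904 = 128 / 904 = 0.141593.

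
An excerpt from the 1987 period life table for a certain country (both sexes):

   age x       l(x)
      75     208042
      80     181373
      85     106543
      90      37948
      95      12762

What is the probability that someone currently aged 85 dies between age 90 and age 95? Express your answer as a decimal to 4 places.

0.2364

This is the probability of reaching 90 but not 95, conditional on being alive at 85: (l(90) − l(95)) / l(85).
= (37948 − 12762) / 106543 = 25186 / 106543 = 0.236393.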